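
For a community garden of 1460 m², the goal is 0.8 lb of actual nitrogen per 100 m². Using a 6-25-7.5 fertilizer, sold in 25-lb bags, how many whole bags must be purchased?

Product per 100 m² = 0.8 / 6% = 13.3333 lb.
Total product = 13.3333 × 1460 / 100 = 194.667 lb.
Bags = ⌈194.667 / 25⌉ = 8.

8 bags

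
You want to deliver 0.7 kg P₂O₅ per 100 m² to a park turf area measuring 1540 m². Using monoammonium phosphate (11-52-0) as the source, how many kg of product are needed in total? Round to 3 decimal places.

20.731 kg

Product per 100 m² = 0.7 / 52% = 1.34615 kg.
Total product = 1.34615 × 1540 / 100 = 20.7308 kg.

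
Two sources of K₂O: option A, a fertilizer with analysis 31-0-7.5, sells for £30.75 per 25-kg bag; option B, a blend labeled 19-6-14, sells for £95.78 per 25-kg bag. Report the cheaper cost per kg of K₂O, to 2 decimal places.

option A: K₂O per bag = 25 × 7.5% = 1.875 kg; cost = 30.75 / 1.875 = £16.4000/kg K₂O.
option B: K₂O per bag = 25 × 14% = 3.5 kg; cost = 95.78 / 3.5 = £27.3657/kg K₂O.
option A is cheaper.

£16.40 per kg K₂O (option A)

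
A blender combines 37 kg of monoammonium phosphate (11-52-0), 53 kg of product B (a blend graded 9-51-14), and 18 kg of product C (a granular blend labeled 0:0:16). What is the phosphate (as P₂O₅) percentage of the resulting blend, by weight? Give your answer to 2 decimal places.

42.84% P₂O₅

Total mass = 37 + 53 + 18 = 108 kg.
P₂O₅ mass = 52%×37 + 51%×53 + 0%×18 = 46.27 kg.
% P₂O₅ = 46.27 / 108 = 42.8426%.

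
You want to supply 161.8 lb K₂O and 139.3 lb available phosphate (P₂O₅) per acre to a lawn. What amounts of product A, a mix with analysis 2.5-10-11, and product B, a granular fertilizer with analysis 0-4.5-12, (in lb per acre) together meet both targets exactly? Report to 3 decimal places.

1338.298 lb product A, 121.560 lb product B

With a, b = lb per acre of product A and product B:
K₂O: 0.11·a + 0.12·b = 161.8
P₂O₅: 0.1·a + 0.045·b = 139.3
From row1: a = (161.8 − 0.12·b) / 0.11.
Into row2: 0.1·(161.8 − 0.12·b)/0.11 + 0.045·b = 139.3 → b = 121.5603, a = 1338.2979.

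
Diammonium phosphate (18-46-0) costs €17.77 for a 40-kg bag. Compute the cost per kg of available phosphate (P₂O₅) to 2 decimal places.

P₂O₅ in bag = 40 × 46% = 18.4 kg.
Cost per kg P₂O₅ = €17.77 / 18.4 = €0.9658.

€0.97 per kg P₂O₅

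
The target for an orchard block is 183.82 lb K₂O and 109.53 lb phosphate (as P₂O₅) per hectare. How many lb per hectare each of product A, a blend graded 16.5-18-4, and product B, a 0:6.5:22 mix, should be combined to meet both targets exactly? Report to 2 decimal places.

Let a = lb of product A, b = lb of product B (per hectare).
K₂O: 0.04·a + 0.22·b = 183.82
P₂O₅: 0.18·a + 0.065·b = 109.53
Eliminate a: (row1) − 0.04/0.18·(row2) → 0.205556·b = 159.48, so b = 775.849.
Back-substitute: a = (183.82 − 0.22·775.849) / 0.04 = 328.332.

328.33 lb product A, 775.85 lb product B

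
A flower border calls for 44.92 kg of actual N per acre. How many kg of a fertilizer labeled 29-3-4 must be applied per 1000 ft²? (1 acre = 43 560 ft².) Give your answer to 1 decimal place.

Product per acre = 44.92 / 29% = 154.897 kg.
Convert to per 1000 ft²: 154.897 × 0.0229568 = 3.55594 kg.

3.6 kg of product per thousand sq ft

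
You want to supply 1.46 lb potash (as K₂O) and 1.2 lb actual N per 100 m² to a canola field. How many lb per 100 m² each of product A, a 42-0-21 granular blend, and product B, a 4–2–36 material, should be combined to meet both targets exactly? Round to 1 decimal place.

2.6 lb product A, 2.5 lb product B

Let a = lb of product A, b = lb of product B (per 100 m²).
K₂O: 0.21·a + 0.36·b = 1.46
N: 0.42·a + 0.04·b = 1.2
Solving simultaneously: a = 2.61625, b = 2.52941.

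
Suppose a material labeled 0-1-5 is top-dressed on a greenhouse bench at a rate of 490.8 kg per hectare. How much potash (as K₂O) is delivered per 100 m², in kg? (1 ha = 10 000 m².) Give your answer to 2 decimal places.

K₂O per hectare = 490.8 × 5% = 24.54 kg.
Convert to per 100 m²: 24.54 × 0.01 = 0.2454 kg.

0.25 kg K₂O per hundred sq m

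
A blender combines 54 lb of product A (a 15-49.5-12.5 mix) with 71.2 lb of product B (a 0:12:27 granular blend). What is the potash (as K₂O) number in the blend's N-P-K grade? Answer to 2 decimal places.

Total mass = 54 + 71.2 = 125.2 lb.
K₂O mass = 12.5%×54 + 27%×71.2 = 25.974 lb.
% K₂O = 25.974 / 125.2 = 20.746%.

20.75% K₂O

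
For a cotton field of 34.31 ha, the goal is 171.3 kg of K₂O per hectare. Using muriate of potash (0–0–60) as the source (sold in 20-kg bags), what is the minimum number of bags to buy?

490 bags

Product per hectare = 171.3 / 60% = 285.5 kg.
Total product = 285.5 × 34.31 = 9795.51 kg.
Bags = ⌈9795.51 / 20⌉ = 490.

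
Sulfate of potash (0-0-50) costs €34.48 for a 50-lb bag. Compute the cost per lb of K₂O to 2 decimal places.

K₂O in bag = 50 × 50% = 25 lb.
Cost per lb K₂O = €34.48 / 25 = €1.3792.

€1.38 per lb K₂O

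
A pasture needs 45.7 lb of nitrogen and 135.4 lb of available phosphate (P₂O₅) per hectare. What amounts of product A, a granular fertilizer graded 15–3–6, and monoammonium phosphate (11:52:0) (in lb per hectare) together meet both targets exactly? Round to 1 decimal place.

Let a = lb of product A, b = lb of monoammonium phosphate (per hectare).
N: 0.15·a + 0.11·b = 45.7
P₂O₅: 0.03·a + 0.52·b = 135.4
Eliminate b: (row1) − 0.11/0.52·(row2) → 0.143654·a = 17.0577, so a = 118.742.
Then b = (135.4 − 0.03·118.742) / 0.52 = 253.534.

118.7 lb product A, 253.5 lb monoammonium phosphate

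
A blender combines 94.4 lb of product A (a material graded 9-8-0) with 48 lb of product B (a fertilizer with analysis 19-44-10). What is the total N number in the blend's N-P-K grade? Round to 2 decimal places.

12.37% N

Total mass = 94.4 + 48 = 142.4 lb.
N mass = 9%×94.4 + 19%×48 = 17.616 lb.
% N = 17.616 / 142.4 = 12.3708%.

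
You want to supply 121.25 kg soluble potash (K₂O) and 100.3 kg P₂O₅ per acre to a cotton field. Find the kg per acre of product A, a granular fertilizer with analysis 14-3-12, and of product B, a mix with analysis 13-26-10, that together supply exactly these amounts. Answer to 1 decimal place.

762.2 kg product A, 297.8 kg product B

Per-acre balance (a = product A, b = product B):
K₂O: 0.12·a + 0.1·b = 121.25
P₂O₅: 0.03·a + 0.26·b = 100.3
Eliminate a: (row1) − 0.12/0.03·(row2) → -0.94·b = -279.95, so b = 297.819.
Back-substitute: a = (121.25 − 0.1·297.819) / 0.12 = 762.234.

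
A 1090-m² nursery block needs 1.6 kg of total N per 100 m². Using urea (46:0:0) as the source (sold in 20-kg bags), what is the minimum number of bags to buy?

2 bags

Product per 100 m² = 1.6 / 46% = 3.47826 kg.
Total product = 3.47826 × 1090 / 100 = 37.913 kg.
Bags = ⌈37.913 / 20⌉ = 2.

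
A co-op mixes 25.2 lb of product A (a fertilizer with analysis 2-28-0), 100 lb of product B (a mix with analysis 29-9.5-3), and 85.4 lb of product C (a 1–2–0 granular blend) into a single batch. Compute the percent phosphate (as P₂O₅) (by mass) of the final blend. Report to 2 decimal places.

8.67% P₂O₅

Total mass = 25.2 + 100 + 85.4 = 210.6 lb.
P₂O₅ mass = 28%×25.2 + 9.5%×100 + 2%×85.4 = 18.264 lb.
% P₂O₅ = 18.264 / 210.6 = 8.67236%.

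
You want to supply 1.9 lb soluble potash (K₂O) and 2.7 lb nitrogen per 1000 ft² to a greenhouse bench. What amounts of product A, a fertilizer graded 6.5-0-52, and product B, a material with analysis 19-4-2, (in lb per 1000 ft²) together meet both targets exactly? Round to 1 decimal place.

Per-1000 ft² balance (a = product A, b = product B):
K₂O: 0.52·a + 0.02·b = 1.9
N: 0.065·a + 0.19·b = 2.7
From row1: a = (1.9 − 0.02·b) / 0.52.
Into row2: 0.065·(1.9 − 0.02·b)/0.52 + 0.19·b = 2.7 → b = 13.1333, a = 3.14872.

3.1 lb product A, 13.1 lb product B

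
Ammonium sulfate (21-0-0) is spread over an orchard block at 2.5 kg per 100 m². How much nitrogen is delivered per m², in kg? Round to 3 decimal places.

nitrogen per 100 m² = 2.5 × 21% = 0.525 kg.
Convert to per m²: 0.525 × 0.01 = 0.00525 kg.

0.005 kg N per sq m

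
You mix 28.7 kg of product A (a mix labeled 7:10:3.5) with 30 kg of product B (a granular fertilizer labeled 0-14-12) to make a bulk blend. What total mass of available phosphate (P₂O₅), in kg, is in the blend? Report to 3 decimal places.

7.070 kg P₂O₅

P₂O₅ mass = 10%×28.7 + 14%×30 = 7.07 kg.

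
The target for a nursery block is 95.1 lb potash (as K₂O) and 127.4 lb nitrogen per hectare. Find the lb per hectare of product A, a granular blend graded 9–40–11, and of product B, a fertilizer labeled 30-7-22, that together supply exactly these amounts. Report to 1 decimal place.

38.0 lb product A, 413.3 lb product B

With a, b = lb per hectare of product A and product B:
K₂O: 0.11·a + 0.22·b = 95.1
N: 0.09·a + 0.3·b = 127.4
Eliminate b: (row1) − 0.22/0.3·(row2) → 0.044·a = 1.67333, so a = 38.0303.
Then b = (127.4 − 0.09·38.0303) / 0.3 = 413.258.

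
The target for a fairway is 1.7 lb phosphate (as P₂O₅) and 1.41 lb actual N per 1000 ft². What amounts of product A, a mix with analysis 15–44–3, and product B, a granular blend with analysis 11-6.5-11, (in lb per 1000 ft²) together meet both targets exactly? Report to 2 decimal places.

2.47 lb product A, 9.45 lb product B

Let a = lb of product A, b = lb of product B (per 1000 ft²).
P₂O₅: 0.44·a + 0.065·b = 1.7
N: 0.15·a + 0.11·b = 1.41
Eliminate b: (row1) − 0.065/0.11·(row2) → 0.351364·a = 0.866818, so a = 2.46701.
Then b = (1.41 − 0.15·2.46701) / 0.11 = 9.45408.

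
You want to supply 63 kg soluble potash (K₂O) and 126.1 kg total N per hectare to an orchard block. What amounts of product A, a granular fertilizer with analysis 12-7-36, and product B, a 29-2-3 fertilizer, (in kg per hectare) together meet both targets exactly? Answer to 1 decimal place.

Let a = kg of product A, b = kg of product B (per hectare).
K₂O: 0.36·a + 0.03·b = 63
N: 0.12·a + 0.29·b = 126.1
From row1: a = (63 − 0.03·b) / 0.36.
Into row2: 0.12·(63 − 0.03·b)/0.36 + 0.29·b = 126.1 → b = 375.357, a = 143.72.

143.7 kg product A, 375.4 kg product B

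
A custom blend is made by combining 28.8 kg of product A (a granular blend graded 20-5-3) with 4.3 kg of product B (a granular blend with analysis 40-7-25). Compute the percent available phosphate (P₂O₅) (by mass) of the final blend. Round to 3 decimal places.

Total mass = 28.8 + 4.3 = 33.1 kg.
P₂O₅ mass = 5%×28.8 + 7%×4.3 = 1.741 kg.
% P₂O₅ = 1.741 / 33.1 = 5.25982%.

5.260% P₂O₅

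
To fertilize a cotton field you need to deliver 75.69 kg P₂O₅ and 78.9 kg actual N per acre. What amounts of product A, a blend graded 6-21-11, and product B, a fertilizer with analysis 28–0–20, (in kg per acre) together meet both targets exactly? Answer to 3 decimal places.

Let a = kg of product A, b = kg of product B (per acre).
P₂O₅: 0.21·a + 0·b = 75.69
N: 0.06·a + 0.28·b = 78.9
From row1: a = (75.69 − 0·b) / 0.21.
Into row2: 0.06·(75.69 − 0·b)/0.21 + 0.28·b = 78.9 → b = 204.55102, a = 360.4286.

360.429 kg product A, 204.551 kg product B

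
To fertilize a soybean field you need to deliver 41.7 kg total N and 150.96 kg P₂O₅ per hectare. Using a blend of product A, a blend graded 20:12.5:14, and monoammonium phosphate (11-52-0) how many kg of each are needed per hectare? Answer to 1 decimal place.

56.3 kg product A, 276.8 kg monoammonium phosphate

Per-hectare balance (a = product A, b = monoammonium phosphate):
N: 0.2·a + 0.11·b = 41.7
P₂O₅: 0.125·a + 0.52·b = 150.96
Solving simultaneously: a = 56.2704, b = 276.781.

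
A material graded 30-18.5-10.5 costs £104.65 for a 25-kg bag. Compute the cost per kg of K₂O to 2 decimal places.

£39.87 per kg K₂O

K₂O in bag = 25 × 10.5% = 2.625 kg.
Cost per kg K₂O = £104.65 / 2.625 = £39.8667.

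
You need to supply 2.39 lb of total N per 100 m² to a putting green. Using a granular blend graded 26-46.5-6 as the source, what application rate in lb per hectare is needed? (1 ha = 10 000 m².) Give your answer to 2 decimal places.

Product per 100 m² = 2.39 / 26% = 9.19231 lb.
Convert to per hectare: 9.19231 × 100 = 919.231 lb.

919.23 lb of product per hectare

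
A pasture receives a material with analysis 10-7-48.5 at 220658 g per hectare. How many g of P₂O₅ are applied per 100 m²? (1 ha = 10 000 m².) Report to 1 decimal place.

P₂O₅ per hectare = 220658 × 7% = 15446.1 g.
Convert to per 100 m²: 15446.1 × 0.01 = 154.461 g.

154.5 g P₂O₅ per hundred sq m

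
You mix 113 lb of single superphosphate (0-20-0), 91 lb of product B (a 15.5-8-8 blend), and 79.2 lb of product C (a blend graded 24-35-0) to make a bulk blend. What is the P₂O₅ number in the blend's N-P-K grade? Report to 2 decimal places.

20.34% P₂O₅

Total mass = 113 + 91 + 79.2 = 283.2 lb.
P₂O₅ mass = 20%×113 + 8%×91 + 35%×79.2 = 57.6 lb.
% P₂O₅ = 57.6 / 283.2 = 20.339%.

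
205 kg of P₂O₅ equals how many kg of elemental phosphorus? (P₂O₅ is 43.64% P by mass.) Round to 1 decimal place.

P = 205 × 0.4364 = 89.462 kg.

89.5 kg P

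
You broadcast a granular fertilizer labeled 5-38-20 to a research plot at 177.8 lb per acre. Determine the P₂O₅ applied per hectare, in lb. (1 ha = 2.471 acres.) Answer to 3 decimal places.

166.951 lb P₂O₅ per hectare

P₂O₅ per acre = 177.8 × 38% = 67.564 lb.
Convert to per hectare: 67.564 × 2.471 = 166.9506 lb.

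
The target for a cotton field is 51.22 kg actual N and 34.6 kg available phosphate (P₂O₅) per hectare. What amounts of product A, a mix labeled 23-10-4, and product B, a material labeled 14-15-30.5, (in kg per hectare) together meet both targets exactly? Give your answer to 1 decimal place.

Let a = kg of product A, b = kg of product B (per hectare).
N: 0.23·a + 0.14·b = 51.22
P₂O₅: 0.1·a + 0.15·b = 34.6
Eliminate b: (row1) − 0.14/0.15·(row2) → 0.136667·a = 18.9267, so a = 138.488.
Then b = (34.6 − 0.1·138.488) / 0.15 = 138.341.

138.5 kg product A, 138.3 kg product B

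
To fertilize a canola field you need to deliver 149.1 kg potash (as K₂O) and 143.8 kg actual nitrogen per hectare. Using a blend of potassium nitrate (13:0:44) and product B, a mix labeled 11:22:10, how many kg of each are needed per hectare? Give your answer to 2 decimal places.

57.09 kg potassium nitrate, 1239.80 kg product B

Per-hectare balance (a = potassium nitrate, b = product B):
K₂O: 0.44·a + 0.1·b = 149.1
N: 0.13·a + 0.11·b = 143.8
Solving simultaneously: a = 57.0904, b = 1239.802.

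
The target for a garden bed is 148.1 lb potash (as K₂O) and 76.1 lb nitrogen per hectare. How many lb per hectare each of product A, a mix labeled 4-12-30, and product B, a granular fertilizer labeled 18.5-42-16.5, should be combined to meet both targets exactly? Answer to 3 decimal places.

Let a = lb of product A, b = lb of product B (per hectare).
K₂O: 0.3·a + 0.165·b = 148.1
N: 0.04·a + 0.185·b = 76.1
From row1: a = (148.1 − 0.165·b) / 0.3.
Into row2: 0.04·(148.1 − 0.165·b)/0.3 + 0.185·b = 76.1 → b = 345.72597, a = 303.5174.

303.517 lb product A, 345.726 lb product B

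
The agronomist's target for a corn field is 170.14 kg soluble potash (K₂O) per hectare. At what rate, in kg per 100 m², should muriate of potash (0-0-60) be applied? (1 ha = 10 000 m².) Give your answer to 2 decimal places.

2.84 kg of product per hundred sq m

Product per hectare = 170.14 / 60% = 283.567 kg.
Convert to per 100 m²: 283.567 × 0.01 = 2.83567 kg.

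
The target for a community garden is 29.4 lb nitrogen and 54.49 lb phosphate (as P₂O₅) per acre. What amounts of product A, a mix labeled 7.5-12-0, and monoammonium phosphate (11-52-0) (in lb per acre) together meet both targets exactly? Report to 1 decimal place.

Let a = lb of product A, b = lb of monoammonium phosphate (per acre).
N: 0.075·a + 0.11·b = 29.4
P₂O₅: 0.12·a + 0.52·b = 54.49
Eliminate a: (row1) − 0.075/0.12·(row2) → -0.215·b = -4.65625, so b = 21.657.
Back-substitute: a = (29.4 − 0.11·21.657) / 0.075 = 360.236.

360.2 lb product A, 21.7 lb monoammonium phosphate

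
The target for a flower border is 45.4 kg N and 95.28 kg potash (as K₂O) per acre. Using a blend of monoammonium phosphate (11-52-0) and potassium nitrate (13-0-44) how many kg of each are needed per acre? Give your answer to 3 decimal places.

Per-acre balance (a = monoammonium phosphate, b = potassium nitrate):
N: 0.11·a + 0.13·b = 45.4
K₂O: 0·a + 0.44·b = 95.28
Solving simultaneously: a = 156.8099, b = 216.54545.

156.810 kg monoammonium phosphate, 216.545 kg potassium nitrate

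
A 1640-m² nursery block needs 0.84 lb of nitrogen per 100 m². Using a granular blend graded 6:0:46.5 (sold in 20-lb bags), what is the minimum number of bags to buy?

Product per 100 m² = 0.84 / 6% = 14 lb.
Total product = 14 × 1640 / 100 = 229.6 lb.
Bags = ⌈229.6 / 20⌉ = 12.

12 bags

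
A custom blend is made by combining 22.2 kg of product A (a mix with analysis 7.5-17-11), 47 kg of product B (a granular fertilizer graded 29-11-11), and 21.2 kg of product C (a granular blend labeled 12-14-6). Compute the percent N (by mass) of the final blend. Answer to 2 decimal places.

19.73% N

Total mass = 22.2 + 47 + 21.2 = 90.4 kg.
N mass = 7.5%×22.2 + 29%×47 + 12%×21.2 = 17.839 kg.
% N = 17.839 / 90.4 = 19.7334%.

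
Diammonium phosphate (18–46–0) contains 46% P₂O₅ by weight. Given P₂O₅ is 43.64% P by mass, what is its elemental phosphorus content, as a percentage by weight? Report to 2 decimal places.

%P = 46 × 0.4364 = 20.0744%.

20.07% P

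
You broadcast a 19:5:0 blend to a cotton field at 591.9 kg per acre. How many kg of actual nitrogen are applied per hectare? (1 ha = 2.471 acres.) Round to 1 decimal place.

nitrogen per acre = 591.9 × 19% = 112.461 kg.
Convert to per hectare: 112.461 × 2.471 = 277.891 kg.

277.9 kg N per hectare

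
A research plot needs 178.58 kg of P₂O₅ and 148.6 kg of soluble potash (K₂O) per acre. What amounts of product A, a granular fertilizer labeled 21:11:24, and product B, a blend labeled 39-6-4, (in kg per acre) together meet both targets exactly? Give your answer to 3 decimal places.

177.280 kg product A, 2651.320 kg product B

With a, b = kg per acre of product A and product B:
P₂O₅: 0.11·a + 0.06·b = 178.58
K₂O: 0.24·a + 0.04·b = 148.6
From row1: a = (178.58 − 0.06·b) / 0.11.
Into row2: 0.24·(178.58 − 0.06·b)/0.11 + 0.04·b = 148.6 → b = 2651.32, a = 177.28.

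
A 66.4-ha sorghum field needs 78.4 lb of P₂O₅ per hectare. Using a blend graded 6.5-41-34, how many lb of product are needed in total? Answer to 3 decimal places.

Product per hectare = 78.4 / 41% = 191.22 lb.
Total product = 191.22 × 66.4 = 12696.9756 lb.

12696.976 lb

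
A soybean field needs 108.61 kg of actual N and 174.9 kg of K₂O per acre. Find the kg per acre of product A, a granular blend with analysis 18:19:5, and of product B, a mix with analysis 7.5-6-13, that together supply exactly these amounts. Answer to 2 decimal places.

50.98 kg product A, 1325.78 kg product B

Per-acre balance (a = product A, b = product B):
N: 0.18·a + 0.075·b = 108.61
K₂O: 0.05·a + 0.13·b = 174.9
From row1: a = (108.61 − 0.075·b) / 0.18.
Into row2: 0.05·(108.61 − 0.075·b)/0.18 + 0.13·b = 174.9 → b = 1325.776, a = 50.9822.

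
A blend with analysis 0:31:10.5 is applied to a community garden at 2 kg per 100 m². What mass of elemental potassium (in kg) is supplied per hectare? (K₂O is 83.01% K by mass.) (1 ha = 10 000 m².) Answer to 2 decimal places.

K₂O per 100 m² = 2 × 10.5% = 0.21 kg.
Elemental K = 0.21 × 0.8301 = 0.174321 kg per 100 m².
Convert to per hectare: 0.174321 × 100 = 17.4321 kg.

17.43 kg K per hectare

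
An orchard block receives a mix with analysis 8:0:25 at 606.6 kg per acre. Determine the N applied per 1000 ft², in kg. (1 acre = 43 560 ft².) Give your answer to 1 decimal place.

nitrogen per acre = 606.6 × 8% = 48.528 kg.
Convert to per 1000 ft²: 48.528 × 0.0229568 = 1.11405 kg.

1.1 kg N per thousand sq ft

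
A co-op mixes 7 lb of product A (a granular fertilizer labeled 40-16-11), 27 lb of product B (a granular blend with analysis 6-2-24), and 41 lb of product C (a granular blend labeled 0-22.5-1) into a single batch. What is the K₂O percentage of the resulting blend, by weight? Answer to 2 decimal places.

Total mass = 7 + 27 + 41 = 75 lb.
K₂O mass = 11%×7 + 24%×27 + 1%×41 = 7.66 lb.
% K₂O = 7.66 / 75 = 10.2133%.

10.21% K₂O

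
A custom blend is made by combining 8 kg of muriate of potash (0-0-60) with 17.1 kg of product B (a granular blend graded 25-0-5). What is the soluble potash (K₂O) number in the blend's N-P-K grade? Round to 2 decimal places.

Total mass = 8 + 17.1 = 25.1 kg.
K₂O mass = 60%×8 + 5%×17.1 = 5.655 kg.
% K₂O = 5.655 / 25.1 = 22.5299%.

22.53% K₂O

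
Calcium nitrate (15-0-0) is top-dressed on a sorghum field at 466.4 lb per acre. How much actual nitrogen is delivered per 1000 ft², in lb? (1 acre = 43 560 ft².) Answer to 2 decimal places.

nitrogen per acre = 466.4 × 15% = 69.96 lb.
Convert to per 1000 ft²: 69.96 × 0.0229568 = 1.60606 lb.

1.61 lb N per thousand sq ft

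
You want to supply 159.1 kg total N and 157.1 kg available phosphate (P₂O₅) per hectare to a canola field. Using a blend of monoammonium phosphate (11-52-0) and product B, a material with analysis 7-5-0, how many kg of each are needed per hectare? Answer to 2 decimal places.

98.45 kg monoammonium phosphate, 2118.16 kg product B

With a, b = kg per hectare of monoammonium phosphate and product B:
N: 0.11·a + 0.07·b = 159.1
P₂O₅: 0.52·a + 0.05·b = 157.1
Eliminate a: (row1) − 0.11/0.52·(row2) → 0.0594231·b = 125.867, so b = 2118.155.
Back-substitute: a = (159.1 − 0.07·2118.155) / 0.11 = 98.4466.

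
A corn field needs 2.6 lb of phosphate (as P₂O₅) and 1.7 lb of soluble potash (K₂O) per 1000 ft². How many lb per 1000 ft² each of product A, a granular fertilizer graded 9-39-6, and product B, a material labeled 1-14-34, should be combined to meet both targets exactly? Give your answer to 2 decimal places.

5.20 lb product A, 4.08 lb product B

With a, b = lb per 1000 ft² of product A and product B:
P₂O₅: 0.39·a + 0.14·b = 2.6
K₂O: 0.06·a + 0.34·b = 1.7
From row1: a = (2.6 − 0.14·b) / 0.39.
Into row2: 0.06·(2.6 − 0.14·b)/0.39 + 0.34·b = 1.7 → b = 4.08213, a = 5.20129.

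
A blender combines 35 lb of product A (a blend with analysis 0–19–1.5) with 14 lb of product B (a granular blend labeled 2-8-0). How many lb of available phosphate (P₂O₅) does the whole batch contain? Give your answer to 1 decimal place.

P₂O₅ mass = 19%×35 + 8%×14 = 7.77 lb.

7.8 lb P₂O₅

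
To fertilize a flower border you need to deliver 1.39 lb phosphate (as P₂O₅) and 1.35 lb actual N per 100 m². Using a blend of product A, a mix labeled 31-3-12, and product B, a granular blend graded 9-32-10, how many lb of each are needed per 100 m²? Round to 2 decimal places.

3.18 lb product A, 4.05 lb product B

With a, b = lb per 100 m² of product A and product B:
P₂O₅: 0.03·a + 0.32·b = 1.39
N: 0.31·a + 0.09·b = 1.35
Eliminate b: (row1) − 0.32/0.09·(row2) → -1.07222·a = -3.41, so a = 3.18031.
Then b = (1.35 − 0.31·3.18031) / 0.09 = 4.0456.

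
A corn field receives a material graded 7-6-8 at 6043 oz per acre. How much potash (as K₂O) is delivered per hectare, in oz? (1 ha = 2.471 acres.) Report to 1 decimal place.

K₂O per acre = 6043 × 8% = 483.44 oz.
Convert to per hectare: 483.44 × 2.471 = 1194.58 oz.

1194.6 oz K₂O per hectare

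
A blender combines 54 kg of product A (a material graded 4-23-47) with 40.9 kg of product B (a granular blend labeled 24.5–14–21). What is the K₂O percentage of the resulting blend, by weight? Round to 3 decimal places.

35.795% K₂O

Total mass = 54 + 40.9 = 94.9 kg.
K₂O mass = 47%×54 + 21%×40.9 = 33.969 kg.
% K₂O = 33.969 / 94.9 = 35.7945%.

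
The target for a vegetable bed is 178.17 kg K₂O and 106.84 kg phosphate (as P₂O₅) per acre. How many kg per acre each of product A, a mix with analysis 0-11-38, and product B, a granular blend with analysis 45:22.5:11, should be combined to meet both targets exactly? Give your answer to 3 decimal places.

With a, b = kg per acre of product A and product B:
K₂O: 0.38·a + 0.11·b = 178.17
P₂O₅: 0.11·a + 0.225·b = 106.84
From row1: a = (178.17 − 0.11·b) / 0.38.
Into row2: 0.11·(178.17 − 0.11·b)/0.38 + 0.225·b = 106.84 → b = 286.1104, a = 386.047003.

386.047 kg product A, 286.110 kg product B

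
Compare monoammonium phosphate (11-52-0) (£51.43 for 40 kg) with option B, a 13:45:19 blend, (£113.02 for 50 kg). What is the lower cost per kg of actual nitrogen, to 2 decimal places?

£11.69 per kg N (monoammonium phosphate)

monoammonium phosphate: N per bag = 40 × 11% = 4.4 kg; cost = 51.43 / 4.4 = £11.6886/kg N.
option B: N per bag = 50 × 13% = 6.5 kg; cost = 113.02 / 6.5 = £17.3877/kg N.
monoammonium phosphate is cheaper.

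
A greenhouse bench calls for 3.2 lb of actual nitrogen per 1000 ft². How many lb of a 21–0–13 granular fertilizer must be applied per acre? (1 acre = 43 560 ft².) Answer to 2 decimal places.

Product per 1000 ft² = 3.2 / 21% = 15.2381 lb.
Convert to per acre: 15.2381 × 43.56 = 663.771 lb.

663.77 lb of product per acre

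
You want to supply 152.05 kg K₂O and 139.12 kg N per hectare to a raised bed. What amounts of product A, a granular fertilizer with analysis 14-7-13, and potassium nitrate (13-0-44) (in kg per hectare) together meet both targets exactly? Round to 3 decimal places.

Per-hectare balance (a = product A, b = potassium nitrate):
K₂O: 0.13·a + 0.44·b = 152.05
N: 0.14·a + 0.13·b = 139.12
From row1: a = (152.05 − 0.44·b) / 0.13.
Into row2: 0.14·(152.05 − 0.44·b)/0.13 + 0.13·b = 139.12 → b = 71.6197, a = 927.2103.

927.210 kg product A, 71.620 kg potassium nitrate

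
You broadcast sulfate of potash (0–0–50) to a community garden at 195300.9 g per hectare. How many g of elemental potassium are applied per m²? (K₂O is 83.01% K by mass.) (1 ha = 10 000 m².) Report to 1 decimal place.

K₂O per hectare = 195300.9 × 50% = 97650.4 g.
Elemental K = 97650.4 × 0.8301 = 81059.6 g per hectare.
Convert to per m²: 81059.6 × 0.0001 = 8.10596 g.

8.1 g K per sq m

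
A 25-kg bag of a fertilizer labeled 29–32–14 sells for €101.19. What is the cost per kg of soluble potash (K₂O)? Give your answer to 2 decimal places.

€28.91 per kg K₂O

K₂O in bag = 25 × 14% = 3.5 kg.
Cost per kg K₂O = €101.19 / 3.5 = €28.9114.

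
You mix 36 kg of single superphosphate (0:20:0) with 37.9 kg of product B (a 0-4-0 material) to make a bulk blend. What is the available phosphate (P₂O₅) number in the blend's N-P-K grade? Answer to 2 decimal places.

Total mass = 36 + 37.9 = 73.9 kg.
P₂O₅ mass = 20%×36 + 4%×37.9 = 8.716 kg.
% P₂O₅ = 8.716 / 73.9 = 11.7943%.

11.79% P₂O₅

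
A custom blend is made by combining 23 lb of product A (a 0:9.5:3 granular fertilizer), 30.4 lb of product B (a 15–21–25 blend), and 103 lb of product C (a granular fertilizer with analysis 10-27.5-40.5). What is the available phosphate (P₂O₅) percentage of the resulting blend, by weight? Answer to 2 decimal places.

23.59% P₂O₅

Total mass = 23 + 30.4 + 103 = 156.4 lb.
P₂O₅ mass = 9.5%×23 + 21%×30.4 + 27.5%×103 = 36.894 lb.
% P₂O₅ = 36.894 / 156.4 = 23.5895%.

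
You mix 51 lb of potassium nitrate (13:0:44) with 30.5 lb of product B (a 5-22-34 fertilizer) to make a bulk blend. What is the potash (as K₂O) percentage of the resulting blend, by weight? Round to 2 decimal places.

Total mass = 51 + 30.5 = 81.5 lb.
K₂O mass = 44%×51 + 34%×30.5 = 32.81 lb.
% K₂O = 32.81 / 81.5 = 40.2577%.

40.26% K₂O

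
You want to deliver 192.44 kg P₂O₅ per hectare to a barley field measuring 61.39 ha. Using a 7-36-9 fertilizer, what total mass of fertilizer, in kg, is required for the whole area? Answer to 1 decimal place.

Product per hectare = 192.44 / 36% = 534.556 kg.
Total product = 534.556 × 61.39 = 32816.37 kg.

32816.4 kg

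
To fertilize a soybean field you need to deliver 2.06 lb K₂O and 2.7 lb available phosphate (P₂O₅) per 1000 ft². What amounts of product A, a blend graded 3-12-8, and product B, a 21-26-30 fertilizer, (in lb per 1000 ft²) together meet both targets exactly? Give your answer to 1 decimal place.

18.1 lb product A, 2.1 lb product B

With a, b = lb per 1000 ft² of product A and product B:
K₂O: 0.08·a + 0.3·b = 2.06
P₂O₅: 0.12·a + 0.26·b = 2.7
From row1: a = (2.06 − 0.3·b) / 0.08.
Into row2: 0.12·(2.06 − 0.3·b)/0.08 + 0.26·b = 2.7 → b = 2.05263, a = 18.0526.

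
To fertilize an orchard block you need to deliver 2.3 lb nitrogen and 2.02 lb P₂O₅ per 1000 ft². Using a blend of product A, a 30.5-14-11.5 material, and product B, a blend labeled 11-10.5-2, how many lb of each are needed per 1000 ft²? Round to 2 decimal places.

Per-1000 ft² balance (a = product A, b = product B):
N: 0.305·a + 0.11·b = 2.3
P₂O₅: 0.14·a + 0.105·b = 2.02
Eliminate b: (row1) − 0.11/0.105·(row2) → 0.158333·a = 0.18381, so a = 1.1609.
Then b = (2.02 − 0.14·1.1609) / 0.105 = 17.6902.

1.16 lb product A, 17.69 lb product B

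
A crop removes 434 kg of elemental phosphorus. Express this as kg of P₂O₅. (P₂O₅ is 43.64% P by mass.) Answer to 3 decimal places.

994.500 kg P₂O₅

P₂O₅ = 434 / 0.4364 = 994.50046 kg.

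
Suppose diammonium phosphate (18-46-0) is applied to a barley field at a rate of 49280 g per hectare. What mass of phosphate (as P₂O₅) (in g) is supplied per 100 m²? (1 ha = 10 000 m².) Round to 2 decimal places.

P₂O₅ per hectare = 49280 × 46% = 22668.8 g.
Convert to per 100 m²: 22668.8 × 0.01 = 226.688 g.

226.69 g P₂O₅ per hundred sq m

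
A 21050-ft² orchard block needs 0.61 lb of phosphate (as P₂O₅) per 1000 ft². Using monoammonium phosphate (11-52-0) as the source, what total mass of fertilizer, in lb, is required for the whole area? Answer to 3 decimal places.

Product per 1000 ft² = 0.61 / 52% = 1.17308 lb.
Total product = 1.17308 × 21050 / 1000 = 24.6933 lb.

24.693 lb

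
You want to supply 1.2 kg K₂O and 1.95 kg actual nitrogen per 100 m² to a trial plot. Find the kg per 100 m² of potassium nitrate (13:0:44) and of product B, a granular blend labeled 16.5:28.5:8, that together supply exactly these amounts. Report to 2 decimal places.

0.68 kg potassium nitrate, 11.29 kg product B

Per-100 m² balance (a = potassium nitrate, b = product B):
K₂O: 0.44·a + 0.08·b = 1.2
N: 0.13·a + 0.165·b = 1.95
Solving simultaneously: a = 0.675241, b = 11.2862.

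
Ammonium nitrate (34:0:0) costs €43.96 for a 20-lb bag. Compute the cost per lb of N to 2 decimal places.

€6.46 per lb N

N in bag = 20 × 34% = 6.8 lb.
Cost per lb N = €43.96 / 6.8 = €6.4647.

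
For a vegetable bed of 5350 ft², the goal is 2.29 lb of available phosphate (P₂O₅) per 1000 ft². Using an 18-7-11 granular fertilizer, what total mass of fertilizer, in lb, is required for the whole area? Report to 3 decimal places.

Product per 1000 ft² = 2.29 / 7% = 32.7143 lb.
Total product = 32.7143 × 5350 / 1000 = 175.0214 lb.

175.021 lb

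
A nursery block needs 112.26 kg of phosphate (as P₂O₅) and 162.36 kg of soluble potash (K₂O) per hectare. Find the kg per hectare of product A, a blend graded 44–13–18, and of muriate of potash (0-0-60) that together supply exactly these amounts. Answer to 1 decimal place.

With a, b = kg per hectare of product A and muriate of potash:
P₂O₅: 0.13·a + 0·b = 112.26
K₂O: 0.18·a + 0.6·b = 162.36
Eliminate a: (row1) − 0.13/0.18·(row2) → -0.433333·b = -5, so b = 11.5385.
Back-substitute: a = (112.26 − 0·11.5385) / 0.13 = 863.538.

863.5 kg product A, 11.5 kg muriate of potash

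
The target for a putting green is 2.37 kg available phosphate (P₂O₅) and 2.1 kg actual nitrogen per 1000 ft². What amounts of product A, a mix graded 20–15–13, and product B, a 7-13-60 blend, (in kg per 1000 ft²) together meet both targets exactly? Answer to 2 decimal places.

With a, b = kg per 1000 ft² of product A and product B:
P₂O₅: 0.15·a + 0.13·b = 2.37
N: 0.2·a + 0.07·b = 2.1
From row1: a = (2.37 − 0.13·b) / 0.15.
Into row2: 0.2·(2.37 − 0.13·b)/0.15 + 0.07·b = 2.1 → b = 10.2581, a = 6.90968.

6.91 kg product A, 10.26 kg product B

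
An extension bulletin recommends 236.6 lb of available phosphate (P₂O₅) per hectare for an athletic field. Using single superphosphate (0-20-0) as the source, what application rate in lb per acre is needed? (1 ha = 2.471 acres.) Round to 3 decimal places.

Product per hectare = 236.6 / 20% = 1183 lb.
Convert to per acre: 1183 × 0.404694 = 478.7535 lb.

478.754 lb of product per acre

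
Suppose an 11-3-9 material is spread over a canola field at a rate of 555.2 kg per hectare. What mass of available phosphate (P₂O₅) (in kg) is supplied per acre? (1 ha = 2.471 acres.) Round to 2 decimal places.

P₂O₅ per hectare = 555.2 × 3% = 16.656 kg.
Convert to per acre: 16.656 × 0.404694 = 6.74059 kg.

6.74 kg P₂O₅ per acre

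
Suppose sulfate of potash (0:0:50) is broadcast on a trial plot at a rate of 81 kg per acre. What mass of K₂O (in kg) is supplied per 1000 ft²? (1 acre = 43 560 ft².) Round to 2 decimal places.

0.93 kg K₂O per thousand sq ft

K₂O per acre = 81 × 50% = 40.5 kg.
Convert to per 1000 ft²: 40.5 × 0.0229568 = 0.929752 kg.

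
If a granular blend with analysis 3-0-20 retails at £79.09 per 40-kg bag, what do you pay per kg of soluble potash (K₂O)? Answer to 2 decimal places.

£9.89 per kg K₂O

K₂O in bag = 40 × 20% = 8 kg.
Cost per kg K₂O = £79.09 / 8 = £9.8863.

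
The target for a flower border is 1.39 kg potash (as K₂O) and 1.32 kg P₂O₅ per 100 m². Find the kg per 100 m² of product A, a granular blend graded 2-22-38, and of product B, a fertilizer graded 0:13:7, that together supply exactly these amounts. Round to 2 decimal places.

Per-100 m² balance (a = product A, b = product B):
K₂O: 0.38·a + 0.07·b = 1.39
P₂O₅: 0.22·a + 0.13·b = 1.32
Solving simultaneously: a = 2.59706, b = 5.75882.

2.60 kg product A, 5.76 kg product B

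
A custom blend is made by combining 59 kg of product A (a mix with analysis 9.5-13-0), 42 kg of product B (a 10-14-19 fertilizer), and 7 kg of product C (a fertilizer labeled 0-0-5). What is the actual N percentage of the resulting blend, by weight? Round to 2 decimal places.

Total mass = 59 + 42 + 7 = 108 kg.
N mass = 9.5%×59 + 10%×42 + 0%×7 = 9.805 kg.
% N = 9.805 / 108 = 9.0787%.

9.08% N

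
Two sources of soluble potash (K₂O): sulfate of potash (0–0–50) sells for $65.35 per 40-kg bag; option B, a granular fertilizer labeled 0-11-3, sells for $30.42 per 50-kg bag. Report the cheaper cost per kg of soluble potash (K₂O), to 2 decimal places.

sulfate of potash: K₂O per bag = 40 × 50% = 20 kg; cost = 65.35 / 20 = $3.2675/kg K₂O.
option B: K₂O per bag = 50 × 3% = 1.5 kg; cost = 30.42 / 1.5 = $20.2800/kg K₂O.
sulfate of potash is cheaper.

$3.27 per kg K₂O (sulfate of potash)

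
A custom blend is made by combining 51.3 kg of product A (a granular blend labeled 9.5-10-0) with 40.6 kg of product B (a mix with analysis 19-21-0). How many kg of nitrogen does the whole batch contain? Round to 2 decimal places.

12.59 kg N

N mass = 9.5%×51.3 + 19%×40.6 = 12.5875 kg.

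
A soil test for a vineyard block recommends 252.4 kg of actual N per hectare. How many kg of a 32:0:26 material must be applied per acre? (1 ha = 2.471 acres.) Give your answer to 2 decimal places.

Product per hectare = 252.4 / 32% = 788.75 kg.
Convert to per acre: 788.75 × 0.404694 = 319.203 kg.

319.20 kg of product per acre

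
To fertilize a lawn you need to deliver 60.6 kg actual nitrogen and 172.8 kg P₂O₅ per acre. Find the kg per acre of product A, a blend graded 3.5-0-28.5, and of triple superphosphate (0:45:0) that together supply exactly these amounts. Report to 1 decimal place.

1731.4 kg product A, 384.0 kg triple superphosphate

Per-acre balance (a = product A, b = triple superphosphate):
N: 0.035·a + 0·b = 60.6
P₂O₅: 0·a + 0.45·b = 172.8
Solving simultaneously: a = 1731.43, b = 384.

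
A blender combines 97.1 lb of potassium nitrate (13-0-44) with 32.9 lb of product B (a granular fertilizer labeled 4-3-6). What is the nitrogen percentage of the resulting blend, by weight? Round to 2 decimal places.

Total mass = 97.1 + 32.9 = 130 lb.
N mass = 13%×97.1 + 4%×32.9 = 13.939 lb.
% N = 13.939 / 130 = 10.7223%.

10.72% N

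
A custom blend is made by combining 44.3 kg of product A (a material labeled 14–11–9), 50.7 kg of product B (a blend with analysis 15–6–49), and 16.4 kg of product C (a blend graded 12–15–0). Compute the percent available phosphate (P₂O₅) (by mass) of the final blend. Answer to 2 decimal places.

9.31% P₂O₅

Total mass = 44.3 + 50.7 + 16.4 = 111.4 kg.
P₂O₅ mass = 11%×44.3 + 6%×50.7 + 15%×16.4 = 10.375 kg.
% P₂O₅ = 10.375 / 111.4 = 9.31329%.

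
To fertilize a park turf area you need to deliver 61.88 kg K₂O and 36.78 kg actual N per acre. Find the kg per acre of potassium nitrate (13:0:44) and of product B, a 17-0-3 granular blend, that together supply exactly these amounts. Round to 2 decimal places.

Let a = kg of potassium nitrate, b = kg of product B (per acre).
K₂O: 0.44·a + 0.03·b = 61.88
N: 0.13·a + 0.17·b = 36.78
From row1: a = (61.88 − 0.03·b) / 0.44.
Into row2: 0.13·(61.88 − 0.03·b)/0.44 + 0.17·b = 36.78 → b = 114.793, a = 132.8096.

132.81 kg potassium nitrate, 114.79 kg product B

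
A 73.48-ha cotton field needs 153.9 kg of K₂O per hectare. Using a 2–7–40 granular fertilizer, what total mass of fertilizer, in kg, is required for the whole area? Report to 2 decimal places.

Product per hectare = 153.9 / 40% = 384.75 kg.
Total product = 384.75 × 73.48 = 28271.43 kg.

28271.43 kg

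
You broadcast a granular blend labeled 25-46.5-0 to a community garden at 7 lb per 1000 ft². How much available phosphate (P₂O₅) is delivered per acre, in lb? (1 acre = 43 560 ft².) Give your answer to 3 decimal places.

141.788 lb P₂O₅ per acre

P₂O₅ per 1000 ft² = 7 × 46.5% = 3.255 lb.
Convert to per acre: 3.255 × 43.56 = 141.7878 lb.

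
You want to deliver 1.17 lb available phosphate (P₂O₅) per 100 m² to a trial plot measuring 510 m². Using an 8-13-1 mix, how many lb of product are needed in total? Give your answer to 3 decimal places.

Product per 100 m² = 1.17 / 13% = 9 lb.
Total product = 9 × 510 / 100 = 45.9 lb.

45.900 lb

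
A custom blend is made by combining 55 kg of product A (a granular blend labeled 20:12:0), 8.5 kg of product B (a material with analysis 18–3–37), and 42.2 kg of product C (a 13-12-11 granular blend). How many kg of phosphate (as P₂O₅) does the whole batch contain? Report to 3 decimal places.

11.919 kg P₂O₅

P₂O₅ mass = 12%×55 + 3%×8.5 + 12%×42.2 = 11.919 kg.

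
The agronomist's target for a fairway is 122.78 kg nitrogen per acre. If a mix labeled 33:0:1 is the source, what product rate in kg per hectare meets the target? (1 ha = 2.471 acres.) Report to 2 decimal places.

919.36 kg of product per hectare

Product per acre = 122.78 / 33% = 372.061 kg.
Convert to per hectare: 372.061 × 2.471 = 919.362 kg.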